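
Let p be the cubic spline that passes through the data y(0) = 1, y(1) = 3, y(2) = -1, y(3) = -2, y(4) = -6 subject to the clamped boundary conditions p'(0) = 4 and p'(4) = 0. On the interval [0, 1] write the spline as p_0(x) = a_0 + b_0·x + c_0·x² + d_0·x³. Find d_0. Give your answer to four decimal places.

With m_i denoting the second derivative at x_i, h_i = 1, 1, 1, 1, and Δ_i = (y_(i+1) − y_i)/h_i = 2, -4, -1, -4:
  1·m_0 + 4·m_1 + 1·m_2 = 6(Δ_1 - Δ_0) = -36
  1·m_1 + 4·m_2 + 1·m_3 = 6(Δ_2 - Δ_1) = 18
  1·m_2 + 4·m_3 + 1·m_4 = 6(Δ_3 - Δ_2) = -18
Clamped end conditions give two more equations: 2h_0·m_0 + h_0·m_1 = 6(Δ_0 - p'(0)) = -12 and h_3·m_3 + 2h_3·m_4 = 6(p'(4) - Δ_3) = 24.
Forward elimination and back-substitution give m_0 = -1/4, m_1 = -23/2, m_2 = 41/4, m_3 = -23/2, m_4 = 71/4.
On [0, 1], with p_0(x) = a_0 + b_0·x + c_0·x² + d_0·x³: c_0 = m_0/2 = -1/8, d_0 = (m_1 - m_0)/(6h_0) = -15/8, b_0 = Δ_0 - h_0(2m_0 + m_1)/6 = 4.

-1.8750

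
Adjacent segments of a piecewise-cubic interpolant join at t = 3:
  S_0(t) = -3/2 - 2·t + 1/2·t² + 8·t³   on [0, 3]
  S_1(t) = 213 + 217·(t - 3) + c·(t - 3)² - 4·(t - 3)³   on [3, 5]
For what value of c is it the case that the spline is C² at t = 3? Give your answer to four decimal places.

72.5000

S_0''(t) = 1 + 48·t, so S_0''(3) = 145. On the right, S_1''(3) = 2c, so c = 145/2.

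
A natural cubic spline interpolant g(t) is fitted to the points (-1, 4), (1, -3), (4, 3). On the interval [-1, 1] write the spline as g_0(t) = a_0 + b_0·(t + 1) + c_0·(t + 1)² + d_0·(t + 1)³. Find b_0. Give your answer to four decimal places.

Put σ_i = g'' at the i-th knot. Here h = (2, 3) and Δ = (-7/2, 2), so the interior equations h_(i-1)·σ_(i-1) + 2(h_(i-1)+h_i)·σ_i + h_i·σ_(i+1) = 6(Δ_i − Δ_(i-1)) read
  2·σ_0 + 10·σ_1 + 3·σ_2 = 6(Δ_1 - Δ_0) = 33
Natural end conditions: σ_0 = σ_2 = 0.
Hence σ_0 = 0, σ_1 = 33/10, σ_2 = 0.
On [-1, 1], with g_0(t) = a_0 + b_0·(t + 1) + c_0·(t + 1)² + d_0·(t + 1)³: c_0 = σ_0/2 = 0, d_0 = (σ_1 - σ_0)/(6h_0) = 11/40, b_0 = Δ_0 - h_0(2σ_0 + σ_1)/6 = -23/5.

-4.6000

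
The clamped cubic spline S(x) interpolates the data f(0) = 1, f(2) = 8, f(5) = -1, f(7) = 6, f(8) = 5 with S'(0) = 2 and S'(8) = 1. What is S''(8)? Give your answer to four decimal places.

Put m_i = S'' at the i-th knot. Here h = (2, 3, 2, 1) and Δ = (7/2, -3, 7/2, -1), so the interior equations h_(i-1)·m_(i-1) + 2(h_(i-1)+h_i)·m_i + h_i·m_(i+1) = 6(Δ_i − Δ_(i-1)) read
  2·m_0 + 10·m_1 + 3·m_2 = 6(Δ_1 - Δ_0) = -39
  3·m_1 + 10·m_2 + 2·m_3 = 6(Δ_2 - Δ_1) = 39
  2·m_2 + 6·m_3 + 1·m_4 = 6(Δ_3 - Δ_2) = -27
Clamped end conditions give two more equations: 2h_0·m_0 + h_0·m_1 = 6(Δ_0 - S'(0)) = 9 and h_3·m_3 + 2h_3·m_4 = 6(S'(8) - Δ_3) = 12.
Solving: m_0 = 2179/364, m_1 = -680/91, m_2 = 1441/182, m_3 = -808/91, m_4 = 950/91.

10.4396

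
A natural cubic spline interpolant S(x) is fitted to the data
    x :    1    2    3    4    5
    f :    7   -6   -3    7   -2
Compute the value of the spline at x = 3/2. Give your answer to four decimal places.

Put m_i = S'' at the i-th knot. Here h = (1, 1, 1, 1) and Δ = (-13, 3, 10, -9), so the interior equations h_(i-1)·m_(i-1) + 2(h_(i-1)+h_i)·m_i + h_i·m_(i+1) = 6(Δ_i − Δ_(i-1)) read
  1·m_0 + 4·m_1 + 1·m_2 = 6(Δ_1 - Δ_0) = 96
  1·m_1 + 4·m_2 + 1·m_3 = 6(Δ_2 - Δ_1) = 42
  1·m_2 + 4·m_3 + 1·m_4 = 6(Δ_3 - Δ_2) = -114
Natural end conditions: m_0 = m_4 = 0.
Solving the tridiagonal system: m_0 = 0, m_1 = 579/28, m_2 = 93/7, m_3 = -891/28, m_4 = 0.
On [1, 2], S(x) = 7 - 921/56·(x - 1) + 0·(x - 1)² + 193/56·(x - 1)³.
With (x - 1) = 1/2: S(3/2) = -355/448.

-0.7924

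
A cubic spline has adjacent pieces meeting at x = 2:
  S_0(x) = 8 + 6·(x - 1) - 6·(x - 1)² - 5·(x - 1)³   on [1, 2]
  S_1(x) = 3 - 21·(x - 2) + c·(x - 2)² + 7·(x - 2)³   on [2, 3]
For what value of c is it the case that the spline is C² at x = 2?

S_0''(x) = -12 - 30·(x - 1), so S_0''(2) = -42. On the right, S_1''(2) = 2c, so c = -21.

-21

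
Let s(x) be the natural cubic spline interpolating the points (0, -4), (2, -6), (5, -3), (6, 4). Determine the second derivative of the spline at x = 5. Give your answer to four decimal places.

Write σ_i for s''(x_i). With h_i = 2, 3, 1 and divided differences Δ_i = -1, 1, 7, the continuity of s' gives the tridiagonal system
  2·σ_0 + 10·σ_1 + 3·σ_2 = 6(Δ_1 - Δ_0) = 12
  3·σ_1 + 8·σ_2 + 1·σ_3 = 6(Δ_2 - Δ_1) = 36
Natural end conditions: σ_0 = σ_3 = 0.
Hence σ_0 = 0, σ_1 = -12/71, σ_2 = 324/71, σ_3 = 0.

4.5634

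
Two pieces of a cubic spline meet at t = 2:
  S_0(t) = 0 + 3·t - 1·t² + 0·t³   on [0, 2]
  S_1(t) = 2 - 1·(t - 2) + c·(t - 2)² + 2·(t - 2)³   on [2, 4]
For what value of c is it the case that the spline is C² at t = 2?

-1

S_0''(t) = -2 + 0·t, so S_0''(2) = -2. On the right, S_1''(2) = 2c, so c = -1.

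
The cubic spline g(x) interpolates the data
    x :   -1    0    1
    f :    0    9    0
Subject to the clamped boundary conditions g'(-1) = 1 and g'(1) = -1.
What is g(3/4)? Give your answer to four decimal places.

1.5469

With σ_i denoting the second derivative at x_i, h_i = 1, 1, and Δ_i = (y_(i+1) − y_i)/h_i = 9, -9:
  1·σ_0 + 4·σ_1 + 1·σ_2 = 6(Δ_1 - Δ_0) = -108
Clamped end conditions give two more equations: 2h_0·σ_0 + h_0·σ_1 = 6(Δ_0 - g'(-1)) = 48 and h_1·σ_1 + 2h_1·σ_2 = 6(g'(1) - Δ_1) = 48.
Hence σ_0 = 50, σ_1 = -52, σ_2 = 50.
On [0, 1], g(x) = 9 + 0·x - 26·x² + 17·x³.
With x = 3/4: g(3/4) = 99/64.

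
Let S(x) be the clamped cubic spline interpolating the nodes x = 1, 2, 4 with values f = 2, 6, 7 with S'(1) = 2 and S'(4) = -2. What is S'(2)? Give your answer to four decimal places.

3.9167

Let m_i = S''(x_i). Step sizes h_i = 1, 2; slopes of the chords Δ_i = (y_(i+1) - y_i)/h_i = 4, 1/2.
  1·m_0 + 6·m_1 + 2·m_2 = 6(Δ_1 - Δ_0) = -21
Clamped end conditions give two more equations: 2h_0·m_0 + h_0·m_1 = 6(Δ_0 - S'(1)) = 12 and h_1·m_1 + 2h_1·m_2 = 6(S'(4) - Δ_1) = -15.
Hence m_0 = 49/6, m_1 = -13/3, m_2 = -19/12.
On [2, 4], S'(x) = b_1 + 2c_1·(x - 2) + 3d_1·(x - 2)² with b_1 = Δ_1 - h_1(2m_1 + m_2)/6 = 47/12, c_1 = m_1/2 = -13/6, d_1 = (m_2 - m_1)/(6h_1) = 11/48. So S'(2) = 47/12.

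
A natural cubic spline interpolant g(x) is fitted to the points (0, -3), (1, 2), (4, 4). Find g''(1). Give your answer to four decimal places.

With M_i denoting the second derivative at x_i, h_i = 1, 3, and Δ_i = (y_(i+1) − y_i)/h_i = 5, 2/3:
  1·M_0 + 8·M_1 + 3·M_2 = 6(Δ_1 - Δ_0) = -26
Natural end conditions: M_0 = M_2 = 0.
Solving: M_0 = 0, M_1 = -13/4, M_2 = 0.

-3.2500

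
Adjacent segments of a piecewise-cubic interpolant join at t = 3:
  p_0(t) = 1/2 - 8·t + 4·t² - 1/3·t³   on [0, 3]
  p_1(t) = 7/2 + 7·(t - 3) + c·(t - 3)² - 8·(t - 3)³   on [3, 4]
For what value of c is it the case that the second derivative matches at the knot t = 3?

p_0''(t) = 8 - 2·t, so p_0''(3) = 2. On the right, p_1''(3) = 2c, so c = 1.

1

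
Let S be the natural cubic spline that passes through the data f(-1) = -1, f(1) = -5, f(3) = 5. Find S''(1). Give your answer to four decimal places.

Put M_i = S'' at the i-th knot. Here h = (2, 2) and Δ = (-2, 5), so the interior equations h_(i-1)·M_(i-1) + 2(h_(i-1)+h_i)·M_i + h_i·M_(i+1) = 6(Δ_i − Δ_(i-1)) read
  2·M_0 + 8·M_1 + 2·M_2 = 6(Δ_1 - Δ_0) = 42
Natural end conditions: M_0 = M_2 = 0.
Forward elimination and back-substitution give M_0 = 0, M_1 = 21/4, M_2 = 0.

5.2500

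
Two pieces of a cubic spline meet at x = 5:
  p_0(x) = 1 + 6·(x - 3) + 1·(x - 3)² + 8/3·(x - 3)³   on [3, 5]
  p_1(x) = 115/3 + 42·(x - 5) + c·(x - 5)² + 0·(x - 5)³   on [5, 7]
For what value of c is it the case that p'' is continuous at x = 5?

p_0''(x) = 2 + 16·(x - 3), so p_0''(5) = 34. On the right, p_1''(5) = 2c, so c = 17.

17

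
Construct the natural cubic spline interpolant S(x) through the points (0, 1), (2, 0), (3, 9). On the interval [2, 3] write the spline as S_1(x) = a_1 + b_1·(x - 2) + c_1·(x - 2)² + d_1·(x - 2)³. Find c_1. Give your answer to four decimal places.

Put m_i = S'' at the i-th knot. Here h = (2, 1) and Δ = (-1/2, 9), so the interior equations h_(i-1)·m_(i-1) + 2(h_(i-1)+h_i)·m_i + h_i·m_(i+1) = 6(Δ_i − Δ_(i-1)) read
  2·m_0 + 6·m_1 + 1·m_2 = 6(Δ_1 - Δ_0) = 57
Natural end conditions: m_0 = m_2 = 0.
Hence m_0 = 0, m_1 = 19/2, m_2 = 0.
On [2, 3], with S_1(x) = a_1 + b_1·(x - 2) + c_1·(x - 2)² + d_1·(x - 2)³: c_1 = m_1/2 = 19/4, d_1 = (m_2 - m_1)/(6h_1) = -19/12, b_1 = Δ_1 - h_1(2m_1 + m_2)/6 = 35/6.

4.7500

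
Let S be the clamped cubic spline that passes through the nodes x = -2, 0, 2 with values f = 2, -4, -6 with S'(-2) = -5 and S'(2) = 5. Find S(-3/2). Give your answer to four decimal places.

-0.0625

Let M_i = S''(x_i). Step sizes h_i = 2, 2; slopes of the chords Δ_i = (y_(i+1) - y_i)/h_i = -3, -1.
  2·M_0 + 8·M_1 + 2·M_2 = 6(Δ_1 - Δ_0) = 12
Clamped end conditions give two more equations: 2h_0·M_0 + h_0·M_1 = 6(Δ_0 - S'(-2)) = 12 and h_1·M_1 + 2h_1·M_2 = 6(S'(2) - Δ_1) = 36.
Hence M_0 = 4, M_1 = -2, M_2 = 10.
On [-2, 0], S(x) = 2 - 5·(x + 2) + 2·(x + 2)² - 1/2·(x + 2)³.
With (x + 2) = 1/2: S(-3/2) = -1/16.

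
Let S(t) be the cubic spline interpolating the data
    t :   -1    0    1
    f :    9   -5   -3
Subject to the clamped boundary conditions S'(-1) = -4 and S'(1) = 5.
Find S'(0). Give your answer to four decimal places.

With M_i denoting the second derivative at x_i, h_i = 1, 1, and Δ_i = (y_(i+1) − y_i)/h_i = -14, 2:
  1·M_0 + 4·M_1 + 1·M_2 = 6(Δ_1 - Δ_0) = 96
Clamped end conditions give two more equations: 2h_0·M_0 + h_0·M_1 = 6(Δ_0 - S'(-1)) = -60 and h_1·M_1 + 2h_1·M_2 = 6(S'(1) - Δ_1) = 18.
Solving the tridiagonal system: M_0 = -99/2, M_1 = 39, M_2 = -21/2.
On [0, 1], S'(t) = b_1 + 2c_1·t + 3d_1·t² with b_1 = Δ_1 - h_1(2M_1 + M_2)/6 = -37/4, c_1 = M_1/2 = 39/2, d_1 = (M_2 - M_1)/(6h_1) = -33/4. So S'(0) = -37/4.

-9.2500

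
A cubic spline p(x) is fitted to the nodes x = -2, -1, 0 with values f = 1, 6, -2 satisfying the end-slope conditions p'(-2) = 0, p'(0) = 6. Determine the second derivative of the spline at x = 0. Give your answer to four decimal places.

64.5000

With M_i denoting the second derivative at x_i, h_i = 1, 1, and Δ_i = (y_(i+1) − y_i)/h_i = 5, -8:
  1·M_0 + 4·M_1 + 1·M_2 = 6(Δ_1 - Δ_0) = -78
Clamped end conditions give two more equations: 2h_0·M_0 + h_0·M_1 = 6(Δ_0 - p'(-2)) = 30 and h_1·M_1 + 2h_1·M_2 = 6(p'(0) - Δ_1) = 84.
Forward elimination and back-substitution give M_0 = 75/2, M_1 = -45, M_2 = 129/2.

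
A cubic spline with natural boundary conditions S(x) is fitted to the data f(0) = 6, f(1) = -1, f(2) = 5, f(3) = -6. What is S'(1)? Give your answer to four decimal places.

Let M_i = S''(x_i). Step sizes h_i = 1, 1, 1; slopes of the chords Δ_i = (y_(i+1) - y_i)/h_i = -7, 6, -11.
  1·M_0 + 4·M_1 + 1·M_2 = 6(Δ_1 - Δ_0) = 78
  1·M_1 + 4·M_2 + 1·M_3 = 6(Δ_2 - Δ_1) = -102
Natural end conditions: M_0 = M_3 = 0.
Solving the tridiagonal system: M_0 = 0, M_1 = 138/5, M_2 = -162/5, M_3 = 0.
On [1, 2], S'(x) = b_1 + 2c_1·(x - 1) + 3d_1·(x - 1)² with b_1 = Δ_1 - h_1(2M_1 + M_2)/6 = 11/5, c_1 = M_1/2 = 69/5, d_1 = (M_2 - M_1)/(6h_1) = -10. So S'(1) = 11/5.

2.2000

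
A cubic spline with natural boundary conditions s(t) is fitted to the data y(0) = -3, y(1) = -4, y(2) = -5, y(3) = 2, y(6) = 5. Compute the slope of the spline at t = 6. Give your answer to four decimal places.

-2.1552

Let σ_i = s''(x_i). Step sizes h_i = 1, 1, 1, 3; slopes of the chords Δ_i = (y_(i+1) - y_i)/h_i = -1, -1, 7, 1.
  1·σ_0 + 4·σ_1 + 1·σ_2 = 6(Δ_1 - Δ_0) = 0
  1·σ_1 + 4·σ_2 + 1·σ_3 = 6(Δ_2 - Δ_1) = 48
  1·σ_2 + 8·σ_3 + 3·σ_4 = 6(Δ_3 - Δ_2) = -36
Natural end conditions: σ_0 = σ_4 = 0.
Hence σ_0 = 0, σ_1 = -105/29, σ_2 = 420/29, σ_3 = -183/29, σ_4 = 0.
On [3, 6], s'(t) = b_3 + 2c_3·(t - 3) + 3d_3·(t - 3)² with b_3 = Δ_3 - h_3(2σ_3 + σ_4)/6 = 212/29, c_3 = σ_3/2 = -183/58, d_3 = (σ_4 - σ_3)/(6h_3) = 61/174. So s'(6) = -125/58.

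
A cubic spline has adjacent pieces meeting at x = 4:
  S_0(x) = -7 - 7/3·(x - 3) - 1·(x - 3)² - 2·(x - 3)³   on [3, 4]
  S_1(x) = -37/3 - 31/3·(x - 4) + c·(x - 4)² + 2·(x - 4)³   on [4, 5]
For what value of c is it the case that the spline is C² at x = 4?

S_0''(x) = -2 - 12·(x - 3), so S_0''(4) = -14. On the right, S_1''(4) = 2c, so c = -7.

-7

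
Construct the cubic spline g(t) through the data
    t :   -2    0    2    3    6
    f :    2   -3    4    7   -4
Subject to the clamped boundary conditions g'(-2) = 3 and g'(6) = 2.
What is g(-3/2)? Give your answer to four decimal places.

Write m_i for g''(x_i). With h_i = 2, 2, 1, 3 and divided differences Δ_i = -5/2, 7/2, 3, -11/3, the continuity of g' gives the tridiagonal system
  2·m_0 + 8·m_1 + 2·m_2 = 6(Δ_1 - Δ_0) = 36
  2·m_1 + 6·m_2 + 1·m_3 = 6(Δ_2 - Δ_1) = -3
  1·m_2 + 8·m_3 + 3·m_4 = 6(Δ_3 - Δ_2) = -40
Clamped end conditions give two more equations: 2h_0·m_0 + h_0·m_1 = 6(Δ_0 - g'(-2)) = -33 and h_3·m_3 + 2h_3·m_4 = 6(g'(6) - Δ_3) = 34.
Solving: m_0 = -49/4, m_1 = 8, m_2 = -7/4, m_3 = -17/2, m_4 = 119/12.
On [-2, 0], g(t) = 2 + 3·(t + 2) - 49/8·(t + 2)² + 27/16·(t + 2)³.
With (t + 2) = 1/2: g(-3/2) = 279/128.

2.1797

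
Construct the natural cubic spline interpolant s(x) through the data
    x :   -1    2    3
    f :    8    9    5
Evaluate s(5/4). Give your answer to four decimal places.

10.3496

With σ_i denoting the second derivative at x_i, h_i = 3, 1, and Δ_i = (y_(i+1) − y_i)/h_i = 1/3, -4:
  3·σ_0 + 8·σ_1 + 1·σ_2 = 6(Δ_1 - Δ_0) = -26
Natural end conditions: σ_0 = σ_2 = 0.
Hence σ_0 = 0, σ_1 = -13/4, σ_2 = 0.
On [-1, 2], s(x) = 8 + 47/24·(x + 1) + 0·(x + 1)² - 13/72·(x + 1)³.
With (x + 1) = 9/4: s(5/4) = 5299/512.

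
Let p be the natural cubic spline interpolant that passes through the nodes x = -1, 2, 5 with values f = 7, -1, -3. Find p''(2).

1

Put M_i = p'' at the i-th knot. Here h = (3, 3) and Δ = (-8/3, -2/3), so the interior equations h_(i-1)·M_(i-1) + 2(h_(i-1)+h_i)·M_i + h_i·M_(i+1) = 6(Δ_i − Δ_(i-1)) read
  3·M_0 + 12·M_1 + 3·M_2 = 6(Δ_1 - Δ_0) = 12
Natural end conditions: M_0 = M_2 = 0.
Solving the tridiagonal system: M_0 = 0, M_1 = 1, M_2 = 0.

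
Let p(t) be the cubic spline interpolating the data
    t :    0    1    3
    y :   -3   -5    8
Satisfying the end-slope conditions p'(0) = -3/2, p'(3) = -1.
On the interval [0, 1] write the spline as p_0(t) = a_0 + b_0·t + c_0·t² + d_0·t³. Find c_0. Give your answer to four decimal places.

Let M_i = p''(x_i). Step sizes h_i = 1, 2; slopes of the chords Δ_i = (y_(i+1) - y_i)/h_i = -2, 13/2.
  1·M_0 + 6·M_1 + 2·M_2 = 6(Δ_1 - Δ_0) = 51
Clamped end conditions give two more equations: 2h_0·M_0 + h_0·M_1 = 6(Δ_0 - p'(0)) = -3 and h_1·M_1 + 2h_1·M_2 = 6(p'(3) - Δ_1) = -45.
Forward elimination and back-substitution give M_0 = -59/6, M_1 = 50/3, M_2 = -235/12.
On [0, 1], with p_0(t) = a_0 + b_0·t + c_0·t² + d_0·t³: c_0 = M_0/2 = -59/12, d_0 = (M_1 - M_0)/(6h_0) = 53/12, b_0 = Δ_0 - h_0(2M_0 + M_1)/6 = -3/2.

-4.9167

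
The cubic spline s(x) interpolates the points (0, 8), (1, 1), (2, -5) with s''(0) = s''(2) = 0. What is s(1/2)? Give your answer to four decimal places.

With M_i denoting the second derivative at x_i, h_i = 1, 1, and Δ_i = (y_(i+1) − y_i)/h_i = -7, -6:
  1·M_0 + 4·M_1 + 1·M_2 = 6(Δ_1 - Δ_0) = 6
Natural end conditions: M_0 = M_2 = 0.
Solving the tridiagonal system: M_0 = 0, M_1 = 3/2, M_2 = 0.
On [0, 1], s(x) = 8 - 29/4·x + 0·x² + 1/4·x³.
With x = 1/2: s(1/2) = 141/32.

4.4063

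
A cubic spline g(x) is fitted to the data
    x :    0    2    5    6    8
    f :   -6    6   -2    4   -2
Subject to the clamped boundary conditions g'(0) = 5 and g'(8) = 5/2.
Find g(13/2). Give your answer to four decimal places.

With M_i denoting the second derivative at x_i, h_i = 2, 3, 1, 2, and Δ_i = (y_(i+1) − y_i)/h_i = 6, -8/3, 6, -3:
  2·M_0 + 10·M_1 + 3·M_2 = 6(Δ_1 - Δ_0) = -52
  3·M_1 + 8·M_2 + 1·M_3 = 6(Δ_2 - Δ_1) = 52
  1·M_2 + 6·M_3 + 2·M_4 = 6(Δ_3 - Δ_2) = -54
Clamped end conditions give two more equations: 2h_0·M_0 + h_0·M_1 = 6(Δ_0 - g'(0)) = 6 and h_3·M_3 + 2h_3·M_4 = 6(g'(8) - Δ_3) = 33.
Solving: M_0 = 53/8, M_1 = -41/4, M_2 = 149/12, M_3 = -199/12, M_4 = 397/24.
On [6, 8], g(x) = 4 + 61/24·(x - 6) - 199/24·(x - 6)² + 265/96·(x - 6)³.
With (x - 6) = 1/2: g(13/2) = 907/256.

3.5430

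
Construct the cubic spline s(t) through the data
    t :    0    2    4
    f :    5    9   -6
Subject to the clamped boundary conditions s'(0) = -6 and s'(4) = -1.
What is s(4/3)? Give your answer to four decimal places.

With M_i denoting the second derivative at x_i, h_i = 2, 2, and Δ_i = (y_(i+1) − y_i)/h_i = 2, -15/2:
  2·M_0 + 8·M_1 + 2·M_2 = 6(Δ_1 - Δ_0) = -57
Clamped end conditions give two more equations: 2h_0·M_0 + h_0·M_1 = 6(Δ_0 - s'(0)) = 48 and h_1·M_1 + 2h_1·M_2 = 6(s'(4) - Δ_1) = 39.
Forward elimination and back-substitution give M_0 = 163/8, M_1 = -67/4, M_2 = 145/8.
On [0, 2], s(t) = 5 - 6·t + 163/16·t² - 99/32·t³.
With t = 4/3: s(4/3) = 70/9.

7.7778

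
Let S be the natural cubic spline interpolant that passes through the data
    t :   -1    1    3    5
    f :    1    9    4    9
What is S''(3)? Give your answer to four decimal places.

5.3000

With M_i denoting the second derivative at x_i, h_i = 2, 2, 2, and Δ_i = (y_(i+1) − y_i)/h_i = 4, -5/2, 5/2:
  2·M_0 + 8·M_1 + 2·M_2 = 6(Δ_1 - Δ_0) = -39
  2·M_1 + 8·M_2 + 2·M_3 = 6(Δ_2 - Δ_1) = 30
Natural end conditions: M_0 = M_3 = 0.
Hence M_0 = 0, M_1 = -31/5, M_2 = 53/10, M_3 = 0.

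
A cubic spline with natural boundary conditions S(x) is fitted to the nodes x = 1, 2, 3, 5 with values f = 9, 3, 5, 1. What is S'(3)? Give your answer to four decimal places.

Put M_i = S'' at the i-th knot. Here h = (1, 1, 2) and Δ = (-6, 2, -2), so the interior equations h_(i-1)·M_(i-1) + 2(h_(i-1)+h_i)·M_i + h_i·M_(i+1) = 6(Δ_i − Δ_(i-1)) read
  1·M_0 + 4·M_1 + 1·M_2 = 6(Δ_1 - Δ_0) = 48
  1·M_1 + 6·M_2 + 2·M_3 = 6(Δ_2 - Δ_1) = -24
Natural end conditions: M_0 = M_3 = 0.
Forward elimination and back-substitution give M_0 = 0, M_1 = 312/23, M_2 = -144/23, M_3 = 0.
On [3, 5], S'(x) = b_2 + 2c_2·(x - 3) + 3d_2·(x - 3)² with b_2 = Δ_2 - h_2(2M_2 + M_3)/6 = 50/23, c_2 = M_2/2 = -72/23, d_2 = (M_3 - M_2)/(6h_2) = 12/23. So S'(3) = 50/23.

2.1739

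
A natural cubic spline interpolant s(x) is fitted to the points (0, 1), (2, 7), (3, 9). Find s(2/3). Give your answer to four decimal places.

3.1975

Let σ_i = s''(x_i). Step sizes h_i = 2, 1; slopes of the chords Δ_i = (y_(i+1) - y_i)/h_i = 3, 2.
  2·σ_0 + 6·σ_1 + 1·σ_2 = 6(Δ_1 - Δ_0) = -6
Natural end conditions: σ_0 = σ_2 = 0.
Solving: σ_0 = 0, σ_1 = -1, σ_2 = 0.
On [0, 2], s(x) = 1 + 10/3·x + 0·x² - 1/12·x³.
With x = 2/3: s(2/3) = 259/81.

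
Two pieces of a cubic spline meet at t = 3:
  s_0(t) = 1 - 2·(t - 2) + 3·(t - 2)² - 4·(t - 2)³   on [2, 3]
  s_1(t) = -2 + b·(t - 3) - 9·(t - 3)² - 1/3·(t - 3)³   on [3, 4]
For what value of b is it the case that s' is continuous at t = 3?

s_0'(t) = -2 + 6·(t - 2) - 12·(t - 2)², so s_0'(3) = -8. On the right, s_1'(3) = b, so b = -8.

-8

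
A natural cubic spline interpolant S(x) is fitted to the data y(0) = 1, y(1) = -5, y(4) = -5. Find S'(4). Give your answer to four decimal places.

2.2500

Put M_i = S'' at the i-th knot. Here h = (1, 3) and Δ = (-6, 0), so the interior equations h_(i-1)·M_(i-1) + 2(h_(i-1)+h_i)·M_i + h_i·M_(i+1) = 6(Δ_i − Δ_(i-1)) read
  1·M_0 + 8·M_1 + 3·M_2 = 6(Δ_1 - Δ_0) = 36
Natural end conditions: M_0 = M_2 = 0.
Hence M_0 = 0, M_1 = 9/2, M_2 = 0.
On [1, 4], S'(x) = b_1 + 2c_1·(x - 1) + 3d_1·(x - 1)² with b_1 = Δ_1 - h_1(2M_1 + M_2)/6 = -9/2, c_1 = M_1/2 = 9/4, d_1 = (M_2 - M_1)/(6h_1) = -1/4. So S'(4) = 9/4.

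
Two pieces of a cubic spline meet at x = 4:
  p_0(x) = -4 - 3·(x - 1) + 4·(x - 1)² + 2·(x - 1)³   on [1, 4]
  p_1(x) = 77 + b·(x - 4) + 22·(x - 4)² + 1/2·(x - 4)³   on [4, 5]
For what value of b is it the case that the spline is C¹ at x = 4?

p_0'(x) = -3 + 8·(x - 1) + 6·(x - 1)², so p_0'(4) = 75. On the right, p_1'(4) = b, so b = 75.

75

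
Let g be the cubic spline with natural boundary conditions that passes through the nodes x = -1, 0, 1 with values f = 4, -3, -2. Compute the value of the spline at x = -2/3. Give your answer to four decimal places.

1.0741

Let m_i = g''(x_i). Step sizes h_i = 1, 1; slopes of the chords Δ_i = (y_(i+1) - y_i)/h_i = -7, 1.
  1·m_0 + 4·m_1 + 1·m_2 = 6(Δ_1 - Δ_0) = 48
Natural end conditions: m_0 = m_2 = 0.
Solving: m_0 = 0, m_1 = 12, m_2 = 0.
On [-1, 0], g(x) = 4 - 9·(x + 1) + 0·(x + 1)² + 2·(x + 1)³.
With (x + 1) = 1/3: g(-2/3) = 29/27.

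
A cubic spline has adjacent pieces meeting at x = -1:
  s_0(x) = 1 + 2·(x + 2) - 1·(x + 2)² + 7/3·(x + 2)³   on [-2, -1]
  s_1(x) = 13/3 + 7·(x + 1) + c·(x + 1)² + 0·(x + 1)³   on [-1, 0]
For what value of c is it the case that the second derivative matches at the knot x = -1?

s_0''(x) = -2 + 14·(x + 2), so s_0''(-1) = 12. On the right, s_1''(-1) = 2c, so c = 6.

6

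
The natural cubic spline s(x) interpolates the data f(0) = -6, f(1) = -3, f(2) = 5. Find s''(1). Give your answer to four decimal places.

7.5000

With m_i denoting the second derivative at x_i, h_i = 1, 1, and Δ_i = (y_(i+1) − y_i)/h_i = 3, 8:
  1·m_0 + 4·m_1 + 1·m_2 = 6(Δ_1 - Δ_0) = 30
Natural end conditions: m_0 = m_2 = 0.
Forward elimination and back-substitution give m_0 = 0, m_1 = 15/2, m_2 = 0.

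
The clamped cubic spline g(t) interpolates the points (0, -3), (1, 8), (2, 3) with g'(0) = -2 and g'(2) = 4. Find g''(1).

Let m_i = g''(x_i). Step sizes h_i = 1, 1; slopes of the chords Δ_i = (y_(i+1) - y_i)/h_i = 11, -5.
  1·m_0 + 4·m_1 + 1·m_2 = 6(Δ_1 - Δ_0) = -96
Clamped end conditions give two more equations: 2h_0·m_0 + h_0·m_1 = 6(Δ_0 - g'(0)) = 78 and h_1·m_1 + 2h_1·m_2 = 6(g'(2) - Δ_1) = 54.
Hence m_0 = 66, m_1 = -54, m_2 = 54.

-54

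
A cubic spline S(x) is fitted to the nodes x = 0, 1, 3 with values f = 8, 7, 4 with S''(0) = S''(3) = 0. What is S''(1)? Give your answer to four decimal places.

-0.5000

Put M_i = S'' at the i-th knot. Here h = (1, 2) and Δ = (-1, -3/2), so the interior equations h_(i-1)·M_(i-1) + 2(h_(i-1)+h_i)·M_i + h_i·M_(i+1) = 6(Δ_i − Δ_(i-1)) read
  1·M_0 + 6·M_1 + 2·M_2 = 6(Δ_1 - Δ_0) = -3
Natural end conditions: M_0 = M_2 = 0.
Hence M_0 = 0, M_1 = -1/2, M_2 = 0.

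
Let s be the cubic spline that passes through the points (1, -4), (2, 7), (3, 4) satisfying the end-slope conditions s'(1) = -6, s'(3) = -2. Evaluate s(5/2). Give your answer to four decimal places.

6.7500

With M_i denoting the second derivative at x_i, h_i = 1, 1, and Δ_i = (y_(i+1) − y_i)/h_i = 11, -3:
  1·M_0 + 4·M_1 + 1·M_2 = 6(Δ_1 - Δ_0) = -84
Clamped end conditions give two more equations: 2h_0·M_0 + h_0·M_1 = 6(Δ_0 - s'(1)) = 102 and h_1·M_1 + 2h_1·M_2 = 6(s'(3) - Δ_1) = 6.
Solving the tridiagonal system: M_0 = 74, M_1 = -46, M_2 = 26.
On [2, 3], s(x) = 7 + 8·(x - 2) - 23·(x - 2)² + 12·(x - 2)³.
With (x - 2) = 1/2: s(5/2) = 27/4.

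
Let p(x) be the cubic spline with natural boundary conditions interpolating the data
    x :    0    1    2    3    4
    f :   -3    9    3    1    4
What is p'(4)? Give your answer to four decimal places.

3.7321

Put M_i = p'' at the i-th knot. Here h = (1, 1, 1, 1) and Δ = (12, -6, -2, 3), so the interior equations h_(i-1)·M_(i-1) + 2(h_(i-1)+h_i)·M_i + h_i·M_(i+1) = 6(Δ_i − Δ_(i-1)) read
  1·M_0 + 4·M_1 + 1·M_2 = 6(Δ_1 - Δ_0) = -108
  1·M_1 + 4·M_2 + 1·M_3 = 6(Δ_2 - Δ_1) = 24
  1·M_2 + 4·M_3 + 1·M_4 = 6(Δ_3 - Δ_2) = 30
Natural end conditions: M_0 = M_4 = 0.
Solving: M_0 = 0, M_1 = -843/28, M_2 = 87/7, M_3 = 123/28, M_4 = 0.
On [3, 4], p'(x) = b_3 + 2c_3·(x - 3) + 3d_3·(x - 3)² with b_3 = Δ_3 - h_3(2M_3 + M_4)/6 = 43/28, c_3 = M_3/2 = 123/56, d_3 = (M_4 - M_3)/(6h_3) = -41/56. So p'(4) = 209/56.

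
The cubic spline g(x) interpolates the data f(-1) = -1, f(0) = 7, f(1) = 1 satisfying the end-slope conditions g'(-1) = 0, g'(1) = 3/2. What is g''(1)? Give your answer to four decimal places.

Put σ_i = g'' at the i-th knot. Here h = (1, 1) and Δ = (8, -6), so the interior equations h_(i-1)·σ_(i-1) + 2(h_(i-1)+h_i)·σ_i + h_i·σ_(i+1) = 6(Δ_i − Δ_(i-1)) read
  1·σ_0 + 4·σ_1 + 1·σ_2 = 6(Δ_1 - Δ_0) = -84
Clamped end conditions give two more equations: 2h_0·σ_0 + h_0·σ_1 = 6(Δ_0 - g'(-1)) = 48 and h_1·σ_1 + 2h_1·σ_2 = 6(g'(1) - Δ_1) = 45.
Hence σ_0 = 183/4, σ_1 = -87/2, σ_2 = 177/4.

44.2500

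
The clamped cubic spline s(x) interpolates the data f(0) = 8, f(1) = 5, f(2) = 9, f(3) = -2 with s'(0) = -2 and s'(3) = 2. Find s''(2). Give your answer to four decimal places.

Put M_i = s'' at the i-th knot. Here h = (1, 1, 1) and Δ = (-3, 4, -11), so the interior equations h_(i-1)·M_(i-1) + 2(h_(i-1)+h_i)·M_i + h_i·M_(i+1) = 6(Δ_i − Δ_(i-1)) read
  1·M_0 + 4·M_1 + 1·M_2 = 6(Δ_1 - Δ_0) = 42
  1·M_1 + 4·M_2 + 1·M_3 = 6(Δ_2 - Δ_1) = -90
Clamped end conditions give two more equations: 2h_0·M_0 + h_0·M_1 = 6(Δ_0 - s'(0)) = -6 and h_2·M_2 + 2h_2·M_3 = 6(s'(3) - Δ_2) = 78.
Hence M_0 = -236/15, M_1 = 382/15, M_2 = -662/15, M_3 = 916/15.

-44.1333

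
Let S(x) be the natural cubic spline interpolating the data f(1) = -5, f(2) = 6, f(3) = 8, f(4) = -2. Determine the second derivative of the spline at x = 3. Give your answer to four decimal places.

Let m_i = S''(x_i). Step sizes h_i = 1, 1, 1; slopes of the chords Δ_i = (y_(i+1) - y_i)/h_i = 11, 2, -10.
  1·m_0 + 4·m_1 + 1·m_2 = 6(Δ_1 - Δ_0) = -54
  1·m_1 + 4·m_2 + 1·m_3 = 6(Δ_2 - Δ_1) = -72
Natural end conditions: m_0 = m_3 = 0.
Solving the tridiagonal system: m_0 = 0, m_1 = -48/5, m_2 = -78/5, m_3 = 0.

-15.6000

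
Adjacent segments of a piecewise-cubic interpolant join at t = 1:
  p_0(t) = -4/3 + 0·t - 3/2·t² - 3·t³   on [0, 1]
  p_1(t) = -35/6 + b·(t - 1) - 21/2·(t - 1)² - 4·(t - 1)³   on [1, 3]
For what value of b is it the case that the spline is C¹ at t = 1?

p_0'(t) = 0 - 3·t - 9·t², so p_0'(1) = -12. On the right, p_1'(1) = b, so b = -12.

-12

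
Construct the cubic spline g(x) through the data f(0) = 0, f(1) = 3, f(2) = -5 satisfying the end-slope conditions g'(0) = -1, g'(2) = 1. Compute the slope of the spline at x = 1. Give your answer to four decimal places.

Write σ_i for g''(x_i). With h_i = 1, 1 and divided differences Δ_i = 3, -8, the continuity of g' gives the tridiagonal system
  1·σ_0 + 4·σ_1 + 1·σ_2 = 6(Δ_1 - Δ_0) = -66
Clamped end conditions give two more equations: 2h_0·σ_0 + h_0·σ_1 = 6(Δ_0 - g'(0)) = 24 and h_1·σ_1 + 2h_1·σ_2 = 6(g'(2) - Δ_1) = 54.
Solving the tridiagonal system: σ_0 = 59/2, σ_1 = -35, σ_2 = 89/2.
On [1, 2], g'(x) = b_1 + 2c_1·(x - 1) + 3d_1·(x - 1)² with b_1 = Δ_1 - h_1(2σ_1 + σ_2)/6 = -15/4, c_1 = σ_1/2 = -35/2, d_1 = (σ_2 - σ_1)/(6h_1) = 53/4. So g'(1) = -15/4.

-3.7500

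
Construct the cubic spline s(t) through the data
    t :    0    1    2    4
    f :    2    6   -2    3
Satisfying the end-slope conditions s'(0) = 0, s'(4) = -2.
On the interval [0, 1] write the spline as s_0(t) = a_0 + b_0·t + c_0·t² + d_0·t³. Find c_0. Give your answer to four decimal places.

Write m_i for s''(x_i). With h_i = 1, 1, 2 and divided differences Δ_i = 4, -8, 5/2, the continuity of s' gives the tridiagonal system
  1·m_0 + 4·m_1 + 1·m_2 = 6(Δ_1 - Δ_0) = -72
  1·m_1 + 6·m_2 + 2·m_3 = 6(Δ_2 - Δ_1) = 63
Clamped end conditions give two more equations: 2h_0·m_0 + h_0·m_1 = 6(Δ_0 - s'(0)) = 24 and h_2·m_2 + 2h_2·m_3 = 6(s'(4) - Δ_2) = -27.
Hence m_0 = 595/22, m_1 = -331/11, m_2 = 469/22, m_3 = -383/22.
On [0, 1], with s_0(t) = a_0 + b_0·t + c_0·t² + d_0·t³: c_0 = m_0/2 = 595/44, d_0 = (m_1 - m_0)/(6h_0) = -419/44, b_0 = Δ_0 - h_0(2m_0 + m_1)/6 = 0.

13.5227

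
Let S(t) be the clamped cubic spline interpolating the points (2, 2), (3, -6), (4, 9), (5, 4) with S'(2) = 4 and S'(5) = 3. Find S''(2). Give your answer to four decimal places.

-69.4667

Write m_i for S''(x_i). With h_i = 1, 1, 1 and divided differences Δ_i = -8, 15, -5, the continuity of S' gives the tridiagonal system
  1·m_0 + 4·m_1 + 1·m_2 = 6(Δ_1 - Δ_0) = 138
  1·m_1 + 4·m_2 + 1·m_3 = 6(Δ_2 - Δ_1) = -120
Clamped end conditions give two more equations: 2h_0·m_0 + h_0·m_1 = 6(Δ_0 - S'(2)) = -72 and h_2·m_2 + 2h_2·m_3 = 6(S'(5) - Δ_2) = 48.
Hence m_0 = -1042/15, m_1 = 1004/15, m_2 = -904/15, m_3 = 812/15.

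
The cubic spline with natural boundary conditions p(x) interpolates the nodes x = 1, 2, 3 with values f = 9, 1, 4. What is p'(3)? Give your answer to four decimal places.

Write σ_i for p''(x_i). With h_i = 1, 1 and divided differences Δ_i = -8, 3, the continuity of p' gives the tridiagonal system
  1·σ_0 + 4·σ_1 + 1·σ_2 = 6(Δ_1 - Δ_0) = 66
Natural end conditions: σ_0 = σ_2 = 0.
Forward elimination and back-substitution give σ_0 = 0, σ_1 = 33/2, σ_2 = 0.
On [2, 3], p'(x) = b_1 + 2c_1·(x - 2) + 3d_1·(x - 2)² with b_1 = Δ_1 - h_1(2σ_1 + σ_2)/6 = -5/2, c_1 = σ_1/2 = 33/4, d_1 = (σ_2 - σ_1)/(6h_1) = -11/4. So p'(3) = 23/4.

5.7500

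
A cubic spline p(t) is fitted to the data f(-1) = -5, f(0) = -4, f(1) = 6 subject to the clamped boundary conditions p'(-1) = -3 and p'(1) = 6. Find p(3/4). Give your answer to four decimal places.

Put M_i = p'' at the i-th knot. Here h = (1, 1) and Δ = (1, 10), so the interior equations h_(i-1)·M_(i-1) + 2(h_(i-1)+h_i)·M_i + h_i·M_(i+1) = 6(Δ_i − Δ_(i-1)) read
  1·M_0 + 4·M_1 + 1·M_2 = 6(Δ_1 - Δ_0) = 54
Clamped end conditions give two more equations: 2h_0·M_0 + h_0·M_1 = 6(Δ_0 - p'(-1)) = 24 and h_1·M_1 + 2h_1·M_2 = 6(p'(1) - Δ_1) = -24.
Solving the tridiagonal system: M_0 = 3, M_1 = 18, M_2 = -21.
On [0, 1], p(t) = -4 + 15/2·t + 9·t² - 13/2·t³.
With t = 3/4: p(3/4) = 505/128.

3.9453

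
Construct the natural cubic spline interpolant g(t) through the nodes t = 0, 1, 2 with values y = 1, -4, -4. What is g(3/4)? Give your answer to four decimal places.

Put m_i = g'' at the i-th knot. Here h = (1, 1) and Δ = (-5, 0), so the interior equations h_(i-1)·m_(i-1) + 2(h_(i-1)+h_i)·m_i + h_i·m_(i+1) = 6(Δ_i − Δ_(i-1)) read
  1·m_0 + 4·m_1 + 1·m_2 = 6(Δ_1 - Δ_0) = 30
Natural end conditions: m_0 = m_2 = 0.
Solving the tridiagonal system: m_0 = 0, m_1 = 15/2, m_2 = 0.
On [0, 1], g(t) = 1 - 25/4·t + 0·t² + 5/4·t³.
With t = 3/4: g(3/4) = -809/256.

-3.1602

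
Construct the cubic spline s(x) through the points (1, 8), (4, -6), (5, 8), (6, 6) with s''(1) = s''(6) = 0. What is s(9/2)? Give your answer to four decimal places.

Put m_i = s'' at the i-th knot. Here h = (3, 1, 1) and Δ = (-14/3, 14, -2), so the interior equations h_(i-1)·m_(i-1) + 2(h_(i-1)+h_i)·m_i + h_i·m_(i+1) = 6(Δ_i − Δ_(i-1)) read
  3·m_0 + 8·m_1 + 1·m_2 = 6(Δ_1 - Δ_0) = 112
  1·m_1 + 4·m_2 + 1·m_3 = 6(Δ_2 - Δ_1) = -96
Natural end conditions: m_0 = m_3 = 0.
Solving the tridiagonal system: m_0 = 0, m_1 = 544/31, m_2 = -880/31, m_3 = 0.
On [4, 5], s(x) = -6 + 1198/93·(x - 4) + 272/31·(x - 4)² - 712/93·(x - 4)³.
With (x - 4) = 1/2: s(9/2) = 52/31.

1.6774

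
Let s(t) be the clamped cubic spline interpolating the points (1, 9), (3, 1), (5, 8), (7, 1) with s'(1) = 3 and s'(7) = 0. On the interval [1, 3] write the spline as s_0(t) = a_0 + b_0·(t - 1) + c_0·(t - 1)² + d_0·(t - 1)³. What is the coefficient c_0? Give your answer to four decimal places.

Put M_i = s'' at the i-th knot. Here h = (2, 2, 2) and Δ = (-4, 7/2, -7/2), so the interior equations h_(i-1)·M_(i-1) + 2(h_(i-1)+h_i)·M_i + h_i·M_(i+1) = 6(Δ_i − Δ_(i-1)) read
  2·M_0 + 8·M_1 + 2·M_2 = 6(Δ_1 - Δ_0) = 45
  2·M_1 + 8·M_2 + 2·M_3 = 6(Δ_2 - Δ_1) = -42
Clamped end conditions give two more equations: 2h_0·M_0 + h_0·M_1 = 6(Δ_0 - s'(1)) = -42 and h_2·M_2 + 2h_2·M_3 = 6(s'(7) - Δ_2) = 21.
Hence M_0 = -84/5, M_1 = 63/5, M_2 = -111/10, M_3 = 54/5.
On [1, 3], with s_0(t) = a_0 + b_0·(t - 1) + c_0·(t - 1)² + d_0·(t - 1)³: c_0 = M_0/2 = -42/5, d_0 = (M_1 - M_0)/(6h_0) = 49/20, b_0 = Δ_0 - h_0(2M_0 + M_1)/6 = 3.

-8.4000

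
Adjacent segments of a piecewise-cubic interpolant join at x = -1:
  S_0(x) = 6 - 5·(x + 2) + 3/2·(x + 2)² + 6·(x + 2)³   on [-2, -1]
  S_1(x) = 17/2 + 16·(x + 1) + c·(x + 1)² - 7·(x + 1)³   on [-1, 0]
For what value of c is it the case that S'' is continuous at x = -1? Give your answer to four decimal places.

19.5000

S_0''(x) = 3 + 36·(x + 2), so S_0''(-1) = 39. On the right, S_1''(-1) = 2c, so c = 39/2.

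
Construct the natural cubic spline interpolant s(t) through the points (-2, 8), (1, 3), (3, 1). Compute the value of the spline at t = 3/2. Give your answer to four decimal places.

2.4125

Put M_i = s'' at the i-th knot. Here h = (3, 2) and Δ = (-5/3, -1), so the interior equations h_(i-1)·M_(i-1) + 2(h_(i-1)+h_i)·M_i + h_i·M_(i+1) = 6(Δ_i − Δ_(i-1)) read
  3·M_0 + 10·M_1 + 2·M_2 = 6(Δ_1 - Δ_0) = 4
Natural end conditions: M_0 = M_2 = 0.
Forward elimination and back-substitution give M_0 = 0, M_1 = 2/5, M_2 = 0.
On [1, 3], s(t) = 3 - 19/15·(t - 1) + 1/5·(t - 1)² - 1/30·(t - 1)³.
With (t - 1) = 1/2: s(3/2) = 193/80.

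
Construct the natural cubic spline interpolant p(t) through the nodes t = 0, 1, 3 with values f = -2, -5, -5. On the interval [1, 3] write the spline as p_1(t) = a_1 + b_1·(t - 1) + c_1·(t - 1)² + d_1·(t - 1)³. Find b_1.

-2

Put M_i = p'' at the i-th knot. Here h = (1, 2) and Δ = (-3, 0), so the interior equations h_(i-1)·M_(i-1) + 2(h_(i-1)+h_i)·M_i + h_i·M_(i+1) = 6(Δ_i − Δ_(i-1)) read
  1·M_0 + 6·M_1 + 2·M_2 = 6(Δ_1 - Δ_0) = 18
Natural end conditions: M_0 = M_2 = 0.
Hence M_0 = 0, M_1 = 3, M_2 = 0.
On [1, 3], with p_1(t) = a_1 + b_1·(t - 1) + c_1·(t - 1)² + d_1·(t - 1)³: c_1 = M_1/2 = 3/2, d_1 = (M_2 - M_1)/(6h_1) = -1/4, b_1 = Δ_1 - h_1(2M_1 + M_2)/6 = -2.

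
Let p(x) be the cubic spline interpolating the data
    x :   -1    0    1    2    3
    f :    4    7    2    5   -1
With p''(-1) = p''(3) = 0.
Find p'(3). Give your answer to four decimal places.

Put m_i = p'' at the i-th knot. Here h = (1, 1, 1, 1) and Δ = (3, -5, 3, -6), so the interior equations h_(i-1)·m_(i-1) + 2(h_(i-1)+h_i)·m_i + h_i·m_(i+1) = 6(Δ_i − Δ_(i-1)) read
  1·m_0 + 4·m_1 + 1·m_2 = 6(Δ_1 - Δ_0) = -48
  1·m_1 + 4·m_2 + 1·m_3 = 6(Δ_2 - Δ_1) = 48
  1·m_2 + 4·m_3 + 1·m_4 = 6(Δ_3 - Δ_2) = -54
Natural end conditions: m_0 = m_4 = 0.
Solving the tridiagonal system: m_0 = 0, m_1 = -69/4, m_2 = 21, m_3 = -75/4, m_4 = 0.
On [2, 3], p'(x) = b_3 + 2c_3·(x - 2) + 3d_3·(x - 2)² with b_3 = Δ_3 - h_3(2m_3 + m_4)/6 = 1/4, c_3 = m_3/2 = -75/8, d_3 = (m_4 - m_3)/(6h_3) = 25/8. So p'(3) = -73/8.

-9.1250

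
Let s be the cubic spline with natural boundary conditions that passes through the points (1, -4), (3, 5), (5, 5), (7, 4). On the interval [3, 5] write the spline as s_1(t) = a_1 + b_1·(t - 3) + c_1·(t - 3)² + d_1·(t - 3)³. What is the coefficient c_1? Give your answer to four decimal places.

With σ_i denoting the second derivative at x_i, h_i = 2, 2, 2, and Δ_i = (y_(i+1) − y_i)/h_i = 9/2, 0, -1/2:
  2·σ_0 + 8·σ_1 + 2·σ_2 = 6(Δ_1 - Δ_0) = -27
  2·σ_1 + 8·σ_2 + 2·σ_3 = 6(Δ_2 - Δ_1) = -3
Natural end conditions: σ_0 = σ_3 = 0.
Solving: σ_0 = 0, σ_1 = -7/2, σ_2 = 1/2, σ_3 = 0.
On [3, 5], with s_1(t) = a_1 + b_1·(t - 3) + c_1·(t - 3)² + d_1·(t - 3)³: c_1 = σ_1/2 = -7/4, d_1 = (σ_2 - σ_1)/(6h_1) = 1/3, b_1 = Δ_1 - h_1(2σ_1 + σ_2)/6 = 13/6.

-1.7500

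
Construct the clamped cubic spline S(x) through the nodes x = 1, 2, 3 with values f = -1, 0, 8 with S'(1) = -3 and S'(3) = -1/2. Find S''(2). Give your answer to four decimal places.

18.5000

With M_i denoting the second derivative at x_i, h_i = 1, 1, and Δ_i = (y_(i+1) − y_i)/h_i = 1, 8:
  1·M_0 + 4·M_1 + 1·M_2 = 6(Δ_1 - Δ_0) = 42
Clamped end conditions give two more equations: 2h_0·M_0 + h_0·M_1 = 6(Δ_0 - S'(1)) = 24 and h_1·M_1 + 2h_1·M_2 = 6(S'(3) - Δ_1) = -51.
Solving: M_0 = 11/4, M_1 = 37/2, M_2 = -139/4.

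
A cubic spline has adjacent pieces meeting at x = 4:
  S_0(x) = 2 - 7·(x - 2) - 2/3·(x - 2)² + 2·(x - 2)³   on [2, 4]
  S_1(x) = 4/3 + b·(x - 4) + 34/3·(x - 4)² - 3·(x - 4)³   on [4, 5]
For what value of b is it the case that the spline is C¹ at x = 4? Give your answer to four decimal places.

14.3333

S_0'(x) = -7 - 4/3·(x - 2) + 6·(x - 2)², so S_0'(4) = 43/3. On the right, S_1'(4) = b, so b = 43/3.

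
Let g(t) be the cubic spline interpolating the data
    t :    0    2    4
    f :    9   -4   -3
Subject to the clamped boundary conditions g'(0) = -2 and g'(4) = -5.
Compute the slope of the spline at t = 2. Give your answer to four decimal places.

Write M_i for g''(x_i). With h_i = 2, 2 and divided differences Δ_i = -13/2, 1/2, the continuity of g' gives the tridiagonal system
  2·M_0 + 8·M_1 + 2·M_2 = 6(Δ_1 - Δ_0) = 42
Clamped end conditions give two more equations: 2h_0·M_0 + h_0·M_1 = 6(Δ_0 - g'(0)) = -27 and h_1·M_1 + 2h_1·M_2 = 6(g'(4) - Δ_1) = -33.
Solving the tridiagonal system: M_0 = -51/4, M_1 = 12, M_2 = -57/4.
On [2, 4], g'(t) = b_1 + 2c_1·(t - 2) + 3d_1·(t - 2)² with b_1 = Δ_1 - h_1(2M_1 + M_2)/6 = -11/4, c_1 = M_1/2 = 6, d_1 = (M_2 - M_1)/(6h_1) = -35/16. So g'(2) = -11/4.

-2.7500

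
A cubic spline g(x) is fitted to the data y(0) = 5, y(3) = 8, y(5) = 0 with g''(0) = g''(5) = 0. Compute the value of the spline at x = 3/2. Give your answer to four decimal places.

8.1875

With M_i denoting the second derivative at x_i, h_i = 3, 2, and Δ_i = (y_(i+1) − y_i)/h_i = 1, -4:
  3·M_0 + 10·M_1 + 2·M_2 = 6(Δ_1 - Δ_0) = -30
Natural end conditions: M_0 = M_2 = 0.
Solving: M_0 = 0, M_1 = -3, M_2 = 0.
On [0, 3], g(x) = 5 + 5/2·x + 0·x² - 1/6·x³.
With x = 3/2: g(3/2) = 131/16.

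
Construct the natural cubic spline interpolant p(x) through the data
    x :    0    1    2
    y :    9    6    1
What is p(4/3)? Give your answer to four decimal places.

With M_i denoting the second derivative at x_i, h_i = 1, 1, and Δ_i = (y_(i+1) − y_i)/h_i = -3, -5:
  1·M_0 + 4·M_1 + 1·M_2 = 6(Δ_1 - Δ_0) = -12
Natural end conditions: M_0 = M_2 = 0.
Solving the tridiagonal system: M_0 = 0, M_1 = -3, M_2 = 0.
On [1, 2], p(x) = 6 - 4·(x - 1) - 3/2·(x - 1)² + 1/2·(x - 1)³.
With (x - 1) = 1/3: p(4/3) = 122/27.

4.5185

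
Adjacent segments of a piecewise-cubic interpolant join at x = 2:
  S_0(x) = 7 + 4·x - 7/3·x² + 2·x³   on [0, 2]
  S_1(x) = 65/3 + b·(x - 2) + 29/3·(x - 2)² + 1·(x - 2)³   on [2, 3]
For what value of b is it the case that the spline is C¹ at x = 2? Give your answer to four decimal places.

18.6667

S_0'(x) = 4 - 14/3·x + 6·x², so S_0'(2) = 56/3. On the right, S_1'(2) = b, so b = 56/3.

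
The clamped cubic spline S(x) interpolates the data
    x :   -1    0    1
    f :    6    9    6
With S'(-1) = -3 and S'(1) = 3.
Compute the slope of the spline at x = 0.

Put M_i = S'' at the i-th knot. Here h = (1, 1) and Δ = (3, -3), so the interior equations h_(i-1)·M_(i-1) + 2(h_(i-1)+h_i)·M_i + h_i·M_(i+1) = 6(Δ_i − Δ_(i-1)) read
  1·M_0 + 4·M_1 + 1·M_2 = 6(Δ_1 - Δ_0) = -36
Clamped end conditions give two more equations: 2h_0·M_0 + h_0·M_1 = 6(Δ_0 - S'(-1)) = 36 and h_1·M_1 + 2h_1·M_2 = 6(S'(1) - Δ_1) = 36.
Forward elimination and back-substitution give M_0 = 30, M_1 = -24, M_2 = 30.
On [0, 1], S'(x) = b_1 + 2c_1·x + 3d_1·x² with b_1 = Δ_1 - h_1(2M_1 + M_2)/6 = 0, c_1 = M_1/2 = -12, d_1 = (M_2 - M_1)/(6h_1) = 9. So S'(0) = 0.

0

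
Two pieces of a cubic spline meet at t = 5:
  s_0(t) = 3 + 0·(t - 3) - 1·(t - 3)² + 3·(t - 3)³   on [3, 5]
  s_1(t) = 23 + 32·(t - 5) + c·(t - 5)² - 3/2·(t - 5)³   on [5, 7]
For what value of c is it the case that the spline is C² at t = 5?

s_0''(t) = -2 + 18·(t - 3), so s_0''(5) = 34. On the right, s_1''(5) = 2c, so c = 17.

17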